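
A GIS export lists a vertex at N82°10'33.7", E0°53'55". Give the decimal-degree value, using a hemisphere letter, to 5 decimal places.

82.17603° N, 0.89861° E

Latitude: 82° + 10/60 + 33.7/3600 = 82 + 0.166667 + 0.009361 = 82.176028
λ: 0° + 53/60 + 55/3600 = 0 + 0.883333 + 0.015278 = 0.898611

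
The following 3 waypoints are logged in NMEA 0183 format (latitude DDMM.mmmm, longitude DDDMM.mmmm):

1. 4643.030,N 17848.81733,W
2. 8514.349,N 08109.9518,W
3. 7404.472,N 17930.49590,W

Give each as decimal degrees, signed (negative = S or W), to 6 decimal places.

1. 46.717167, -178.813622
2. 85.239150, -81.165863
3. 74.074533, -179.508265

Point 1:
  Lat: split at 2 digits → 46° and 43.03′; 46 + 43.03/60 = 46.7171667
  N → positive
  Lon: degrees = first 3 digits = 178, minutes = 48.81733; 178 + 48.81733/60 = 178.8136222
  W ⇒ negate
Point 2:
  Latitude: split at 2 digits → 85° and 14.349′; 85 + 14.349/60 = 85.2391500
  N → positive
  λ: degrees = first 3 digits = 81, minutes = 9.9518; 81 + 9.9518/60 = 81.1658633
  W → negative
Point 3:
  Latitude: split at 2 digits → 74° and 4.472′; 74 + 4.472/60 = 74.0745333
  N ⇒ keep positive
  Lon: split at 3 digits → 179° and 30.4959′; 179 + 30.4959/60 = 179.5082650
  hemisphere W, so the sign is −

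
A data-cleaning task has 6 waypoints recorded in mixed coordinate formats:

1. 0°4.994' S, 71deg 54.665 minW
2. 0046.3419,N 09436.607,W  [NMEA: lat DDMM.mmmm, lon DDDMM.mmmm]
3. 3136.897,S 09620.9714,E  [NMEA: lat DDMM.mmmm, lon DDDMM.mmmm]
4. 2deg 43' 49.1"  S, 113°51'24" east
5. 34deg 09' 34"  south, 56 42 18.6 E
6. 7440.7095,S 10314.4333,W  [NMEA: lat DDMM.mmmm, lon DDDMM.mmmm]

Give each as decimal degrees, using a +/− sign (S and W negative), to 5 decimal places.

Point 1:
  Latitude: 0 + 4.994/60 = 0.083233
  S ⇒ negate
  Longitude: 54.665′ = 0.911083°; total 71.911083
  W ⇒ negate
Point 2:
  Latitude: degrees = first 2 digits = 0, minutes = 46.3419; 0 + 46.3419/60 = 0.772365
  N ⇒ keep positive
  λ: degrees = first 3 digits = 94, minutes = 36.607; 94 + 36.607/60 = 94.610117
  hemisphere W, so the sign is −
Point 3:
  φ: split at 2 digits → 31° and 36.897′; 31 + 36.897/60 = 31.614950
  S ⇒ negate
  λ: split at 3 digits → 096° and 20.9714′; 96 + 20.9714/60 = 96.349523
  E ⇒ keep positive
Point 4:
  Latitude: 2 + 43/60 + 49.1/3600 = 2.730306
  hemisphere S, so the sign is −
  Longitude: 51′ + 24″ = 51.40000′; 113 + 51.40000/60 = 113.856667
  E → positive
Point 5:
  Latitude: 34° + 9/60 + 34/3600 = 34 + 0.150000 + 0.009444 = 34.159444
  hemisphere S, so the sign is −
  λ: 56 + 42/60 + 18.6/3600 = 56.705167
  E ⇒ keep positive
Point 6:
  Latitude: degrees = first 2 digits = 74, minutes = 40.7095; 74 + 40.7095/60 = 74.678492
  S ⇒ negate
  Longitude: degrees = first 3 digits = 103, minutes = 14.4333; 103 + 14.4333/60 = 103.240555
  W → negative

1. -0.08323, -71.91108
2. 0.77237, -94.61012
3. -31.61495, 96.34952
4. -2.73031, 113.85667
5. -34.15944, 56.70517
6. -74.67849, -103.24056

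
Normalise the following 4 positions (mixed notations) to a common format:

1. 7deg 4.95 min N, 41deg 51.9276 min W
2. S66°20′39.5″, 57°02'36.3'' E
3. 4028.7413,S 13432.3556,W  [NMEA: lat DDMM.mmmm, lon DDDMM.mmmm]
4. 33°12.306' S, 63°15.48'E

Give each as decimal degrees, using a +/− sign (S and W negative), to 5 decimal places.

Point 1:
  Latitude: 7 + 4.95/60 = 7.082500
  N ⇒ keep positive
  Lon: 51.9276′ = 0.865460°; total 41.865460
  hemisphere W, so the sign is −
Point 2:
  Lat: 20′ + 39.5″ = 20.65833′; 66 + 20.65833/60 = 66.344306
  S → negative
  λ: 2′ + 36.3″ = 2.60500′; 57 + 2.60500/60 = 57.043417
  E → positive
Point 3:
  φ: split at 2 digits → 40° and 28.7413′; 40 + 28.7413/60 = 40.479022
  S → negative
  λ: split at 3 digits → 134° and 32.3556′; 134 + 32.3556/60 = 134.539260
  W ⇒ negate
Point 4:
  Lat: 12.306′ = 0.205100°; total 33.205100
  S ⇒ negate
  Lon: 63 + 15.48/60 = 63.258000
  E → positive

1. 7.08250, -41.86546
2. -66.34431, 57.04342
3. -40.47902, -134.53926
4. -33.20510, 63.25800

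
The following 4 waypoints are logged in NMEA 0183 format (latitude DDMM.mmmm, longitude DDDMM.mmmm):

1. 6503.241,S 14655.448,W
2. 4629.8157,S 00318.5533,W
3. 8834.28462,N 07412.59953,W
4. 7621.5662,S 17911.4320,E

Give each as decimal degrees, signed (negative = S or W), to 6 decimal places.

1. -65.054017, -146.924133
2. -46.496928, -3.309222
3. 88.571410, -74.209992
4. -76.359437, 179.190533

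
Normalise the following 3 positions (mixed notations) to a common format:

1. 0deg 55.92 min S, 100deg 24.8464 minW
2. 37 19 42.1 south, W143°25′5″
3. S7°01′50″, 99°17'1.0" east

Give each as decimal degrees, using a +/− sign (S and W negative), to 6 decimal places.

1. -0.932000, -100.414107
2. -37.328361, -143.418056
3. -7.030556, 99.283611

Point 1:
  φ: 55.92′ = 0.932000°; total 0.9320000
  S → negative
  Lon: 100 + 24.8464/60 = 100.4141067
  W → negative
Point 2:
  Latitude: 19′ + 42.1″ = 19.70167′; 37 + 19.70167/60 = 37.3283611
  S ⇒ negate
  Longitude: 25′ + 5″ = 25.08333′; 143 + 25.08333/60 = 143.4180556
  W → negative
Point 3:
  φ: 7° + 1/60 + 50/3600 = 7 + 0.016667 + 0.013889 = 7.0305556
  S → negative
  Longitude: 99 + 17/60 + 1/3600 = 99.2836111
  E ⇒ keep positive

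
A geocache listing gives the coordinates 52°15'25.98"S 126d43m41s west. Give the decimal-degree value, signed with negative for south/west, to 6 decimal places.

-52.257217, -126.728056

Lat: 15′ + 25.98″ = 15.43300′; 52 + 15.43300/60 = 52.2572167
hemisphere S, so the sign is −
λ: 126 + 43/60 + 41/3600 = 126.7280556
W ⇒ negate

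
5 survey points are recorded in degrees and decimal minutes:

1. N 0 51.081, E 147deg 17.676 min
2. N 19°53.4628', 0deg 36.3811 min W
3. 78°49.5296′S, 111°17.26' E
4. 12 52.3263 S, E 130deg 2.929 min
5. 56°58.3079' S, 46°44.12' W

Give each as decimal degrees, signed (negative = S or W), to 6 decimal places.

Point 1:
  Lat: 51.081′ = 0.851350°; total 0.8513500
  N ⇒ keep positive
  Longitude: 147 + 17.676/60 = 147.2946000
  E → positive
Point 2:
  Lat: 19 + 53.4628/60 = 19.8910467
  N → positive
  λ: 0 + 36.3811/60 = 0.6063517
  W ⇒ negate
Point 3:
  Latitude: 78 + 49.5296/60 = 78.8254933
  hemisphere S, so the sign is −
  Longitude: 111 + 17.26/60 = 111.2876667
  E → positive
Point 4:
  Lat: 52.3263′ = 0.872105°; total 12.8721050
  S ⇒ negate
  Longitude: 130 + 2.929/60 = 130.0488167
  E ⇒ keep positive
Point 5:
  Lat: 56 + 58.3079/60 = 56.9717983
  S → negative
  Longitude: 44.12′ = 0.735333°; total 46.7353333
  W → negative

1. 0.851350, 147.294600
2. 19.891047, -0.606352
3. -78.825493, 111.287667
4. -12.872105, 130.048817
5. -56.971798, -46.735333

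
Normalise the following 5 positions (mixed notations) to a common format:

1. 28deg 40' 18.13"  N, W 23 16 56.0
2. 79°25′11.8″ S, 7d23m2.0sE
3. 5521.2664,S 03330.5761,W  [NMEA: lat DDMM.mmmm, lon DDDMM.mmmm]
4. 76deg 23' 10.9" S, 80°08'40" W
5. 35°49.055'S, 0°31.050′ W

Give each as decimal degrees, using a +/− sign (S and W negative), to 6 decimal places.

1. 28.671703, -23.282222
2. -79.419944, 7.383889
3. -55.354440, -33.509602
4. -76.386361, -80.144444
5. -35.817583, -0.517500

Point 1:
  Lat: 28 + 40/60 + 18.13/3600 = 28.6717028
  N → positive
  Lon: 23 + 16/60 + 56/3600 = 23.2822222
  hemisphere W, so the sign is −
Point 2:
  Latitude: 79 + 25/60 + 11.8/3600 = 79.4199444
  hemisphere S, so the sign is −
  Lon: 7° + 23/60 + 2/3600 = 7 + 0.383333 + 0.000556 = 7.3838889
  E → positive
Point 3:
  φ: degrees = first 2 digits = 55, minutes = 21.2664; 55 + 21.2664/60 = 55.3544400
  hemisphere S, so the sign is −
  Longitude: degrees = first 3 digits = 33, minutes = 30.5761; 33 + 30.5761/60 = 33.5096017
  W ⇒ negate
Point 4:
  φ: 76° + 23/60 + 10.9/3600 = 76 + 0.383333 + 0.003028 = 76.3863611
  S → negative
  Longitude: 8′ + 40″ = 8.66667′; 80 + 8.66667/60 = 80.1444444
  hemisphere W, so the sign is −
Point 5:
  Latitude: 49.055′ = 0.817583°; total 35.8175833
  S ⇒ negate
  λ: 0 + 31.05/60 = 0.5175000
  W ⇒ negate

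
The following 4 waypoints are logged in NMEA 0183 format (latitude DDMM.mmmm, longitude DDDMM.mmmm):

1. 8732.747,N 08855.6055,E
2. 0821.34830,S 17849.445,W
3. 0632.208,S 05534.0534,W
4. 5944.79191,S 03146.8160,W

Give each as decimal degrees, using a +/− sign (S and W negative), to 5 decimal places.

Point 1:
  Lat: split at 2 digits → 87° and 32.747′; 87 + 32.747/60 = 87.545783
  N → positive
  Lon: degrees = first 3 digits = 88, minutes = 55.6055; 88 + 55.6055/60 = 88.926758
  E ⇒ keep positive
Point 2:
  φ: split at 2 digits → 08° and 21.3483′; 8 + 21.3483/60 = 8.355805
  hemisphere S, so the sign is −
  Longitude: split at 3 digits → 178° and 49.445′; 178 + 49.445/60 = 178.824083
  hemisphere W, so the sign is −
Point 3:
  φ: degrees = first 2 digits = 6, minutes = 32.208; 6 + 32.208/60 = 6.536800
  S → negative
  Lon: split at 3 digits → 055° and 34.0534′; 55 + 34.0534/60 = 55.567557
  hemisphere W, so the sign is −
Point 4:
  φ: split at 2 digits → 59° and 44.79191′; 59 + 44.79191/60 = 59.746532
  hemisphere S, so the sign is −
  Longitude: degrees = first 3 digits = 31, minutes = 46.816; 31 + 46.816/60 = 31.780267
  hemisphere W, so the sign is −

1. 87.54578, 88.92676
2. -8.35581, -178.82408
3. -6.53680, -55.56756
4. -59.74653, -31.78027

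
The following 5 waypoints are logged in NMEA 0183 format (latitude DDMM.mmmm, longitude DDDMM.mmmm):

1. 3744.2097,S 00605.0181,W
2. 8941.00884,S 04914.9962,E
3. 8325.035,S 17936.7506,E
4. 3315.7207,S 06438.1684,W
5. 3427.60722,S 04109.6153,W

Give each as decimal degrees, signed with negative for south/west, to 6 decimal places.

1. -37.736828, -6.083635
2. -89.683481, 49.249937
3. -83.417250, 179.612510
4. -33.262012, -64.636140
5. -34.460120, -41.160255

Point 1:
  φ: degrees = first 2 digits = 37, minutes = 44.2097; 37 + 44.2097/60 = 37.7368283
  hemisphere S, so the sign is −
  Longitude: degrees = first 3 digits = 6, minutes = 5.0181; 6 + 5.0181/60 = 6.0836350
  W ⇒ negate
Point 2:
  Latitude: split at 2 digits → 89° and 41.00884′; 89 + 41.00884/60 = 89.6834807
  S ⇒ negate
  Longitude: degrees = first 3 digits = 49, minutes = 14.9962; 49 + 14.9962/60 = 49.2499367
  E ⇒ keep positive
Point 3:
  φ: degrees = first 2 digits = 83, minutes = 25.035; 83 + 25.035/60 = 83.4172500
  hemisphere S, so the sign is −
  Lon: degrees = first 3 digits = 179, minutes = 36.7506; 179 + 36.7506/60 = 179.6125100
  E → positive
Point 4:
  Latitude: degrees = first 2 digits = 33, minutes = 15.7207; 33 + 15.7207/60 = 33.2620117
  S ⇒ negate
  λ: degrees = first 3 digits = 64, minutes = 38.1684; 64 + 38.1684/60 = 64.6361400
  hemisphere W, so the sign is −
Point 5:
  Lat: degrees = first 2 digits = 34, minutes = 27.60722; 34 + 27.60722/60 = 34.4601203
  hemisphere S, so the sign is −
  Longitude: degrees = first 3 digits = 41, minutes = 9.6153; 41 + 9.6153/60 = 41.1602550
  hemisphere W, so the sign is −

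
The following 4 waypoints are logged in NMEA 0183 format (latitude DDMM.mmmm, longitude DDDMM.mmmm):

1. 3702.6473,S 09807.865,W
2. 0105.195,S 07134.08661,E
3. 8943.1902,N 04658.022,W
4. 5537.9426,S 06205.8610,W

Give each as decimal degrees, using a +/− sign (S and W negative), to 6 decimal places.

Point 1:
  Lat: degrees = first 2 digits = 37, minutes = 2.6473; 37 + 2.6473/60 = 37.0441217
  hemisphere S, so the sign is −
  λ: degrees = first 3 digits = 98, minutes = 7.865; 98 + 7.865/60 = 98.1310833
  W → negative
Point 2:
  Lat: degrees = first 2 digits = 1, minutes = 5.195; 1 + 5.195/60 = 1.0865833
  S → negative
  Longitude: split at 3 digits → 071° and 34.08661′; 71 + 34.08661/60 = 71.5681102
  E → positive
Point 3:
  Latitude: split at 2 digits → 89° and 43.1902′; 89 + 43.1902/60 = 89.7198367
  N ⇒ keep positive
  Longitude: degrees = first 3 digits = 46, minutes = 58.022; 46 + 58.022/60 = 46.9670333
  hemisphere W, so the sign is −
Point 4:
  Lat: split at 2 digits → 55° and 37.9426′; 55 + 37.9426/60 = 55.6323767
  S → negative
  Longitude: split at 3 digits → 062° and 5.861′; 62 + 5.861/60 = 62.0976833
  W → negative

1. -37.044122, -98.131083
2. -1.086583, 71.568110
3. 89.719837, -46.967033
4. -55.632377, -62.097683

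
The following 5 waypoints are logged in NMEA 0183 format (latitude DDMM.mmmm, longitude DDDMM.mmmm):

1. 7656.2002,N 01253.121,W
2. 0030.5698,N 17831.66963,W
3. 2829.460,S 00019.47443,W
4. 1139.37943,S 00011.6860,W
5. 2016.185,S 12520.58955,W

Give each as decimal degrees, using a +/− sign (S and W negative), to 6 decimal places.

1. 76.936670, -12.885350
2. 0.509497, -178.527827
3. -28.491000, -0.324574
4. -11.656324, -0.194767
5. -20.269750, -125.343159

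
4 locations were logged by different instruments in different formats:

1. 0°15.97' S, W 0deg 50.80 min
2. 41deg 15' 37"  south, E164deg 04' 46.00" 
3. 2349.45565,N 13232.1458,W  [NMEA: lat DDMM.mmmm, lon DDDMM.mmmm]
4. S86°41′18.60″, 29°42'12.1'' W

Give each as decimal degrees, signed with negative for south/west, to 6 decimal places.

Point 1:
  φ: 0 + 15.97/60 = 0.2661667
  S ⇒ negate
  Longitude: 50.8′ = 0.846667°; total 0.8466667
  hemisphere W, so the sign is −
Point 2:
  Lat: 15′ + 37″ = 15.61667′; 41 + 15.61667/60 = 41.2602778
  hemisphere S, so the sign is −
  Lon: 4′ + 46″ = 4.76667′; 164 + 4.76667/60 = 164.0794444
  E ⇒ keep positive
Point 3:
  Lat: split at 2 digits → 23° and 49.45565′; 23 + 49.45565/60 = 23.8242608
  N → positive
  Lon: split at 3 digits → 132° and 32.1458′; 132 + 32.1458/60 = 132.5357633
  W ⇒ negate
Point 4:
  Lat: 86 + 41/60 + 18.6/3600 = 86.6885000
  hemisphere S, so the sign is −
  λ: 29 + 42/60 + 12.1/3600 = 29.7033611
  W → negative

1. -0.266167, -0.846667
2. -41.260278, 164.079444
3. 23.824261, -132.535763
4. -86.688500, -29.703361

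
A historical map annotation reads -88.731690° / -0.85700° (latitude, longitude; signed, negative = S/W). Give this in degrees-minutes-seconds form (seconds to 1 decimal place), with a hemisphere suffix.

Latitude is negative → S; |value| = 88.731690
Lat: 0.731690° → 43.90140′; 0.90140 × 60 = 54.084″
Longitude is negative → W; |value| = 0.857000
λ: 0.857000° → 51.42000′; 0.42000 × 60 = 25.200″

88°43′54.1″ S, 0°51′25.2″ W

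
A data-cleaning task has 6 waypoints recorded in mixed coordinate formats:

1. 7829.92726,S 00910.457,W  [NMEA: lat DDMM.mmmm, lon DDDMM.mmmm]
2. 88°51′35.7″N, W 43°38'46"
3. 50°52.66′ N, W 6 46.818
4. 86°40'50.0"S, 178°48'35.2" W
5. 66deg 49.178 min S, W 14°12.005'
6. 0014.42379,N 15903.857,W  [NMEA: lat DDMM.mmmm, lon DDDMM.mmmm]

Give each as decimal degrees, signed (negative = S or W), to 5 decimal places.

1. -78.49879, -9.17428
2. 88.85992, -43.64611
3. 50.87767, -6.78030
4. -86.68056, -178.80978
5. -66.81963, -14.20008
6. 0.24040, -159.06428

Point 1:
  φ: degrees = first 2 digits = 78, minutes = 29.92726; 78 + 29.92726/60 = 78.498788
  hemisphere S, so the sign is −
  Lon: degrees = first 3 digits = 9, minutes = 10.457; 9 + 10.457/60 = 9.174283
  hemisphere W, so the sign is −
Point 2:
  Latitude: 88 + 51/60 + 35.7/3600 = 88.859917
  N → positive
  λ: 43 + 38/60 + 46/3600 = 43.646111
  W ⇒ negate
Point 3:
  Lat: 52.66′ = 0.877667°; total 50.877667
  N → positive
  λ: 6 + 46.818/60 = 6.780300
  W → negative
Point 4:
  Latitude: 86° + 40/60 + 50/3600 = 86 + 0.666667 + 0.013889 = 86.680556
  hemisphere S, so the sign is −
  Lon: 48′ + 35.2″ = 48.58667′; 178 + 48.58667/60 = 178.809778
  W ⇒ negate
Point 5:
  φ: 66 + 49.178/60 = 66.819633
  S → negative
  λ: 12.005′ = 0.200083°; total 14.200083
  hemisphere W, so the sign is −
Point 6:
  Latitude: split at 2 digits → 00° and 14.42379′; 0 + 14.42379/60 = 0.240397
  N → positive
  λ: degrees = first 3 digits = 159, minutes = 3.857; 159 + 3.857/60 = 159.064283
  W → negative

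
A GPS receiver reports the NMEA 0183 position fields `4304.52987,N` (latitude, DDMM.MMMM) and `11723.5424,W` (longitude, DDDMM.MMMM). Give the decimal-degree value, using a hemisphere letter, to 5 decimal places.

43.07550° N, 117.39237° W

Latitude: degrees = first 2 digits = 43, minutes = 4.52987; 43 + 4.52987/60 = 43.075498
Longitude: split at 3 digits → 117° and 23.5424′; 117 + 23.5424/60 = 117.392373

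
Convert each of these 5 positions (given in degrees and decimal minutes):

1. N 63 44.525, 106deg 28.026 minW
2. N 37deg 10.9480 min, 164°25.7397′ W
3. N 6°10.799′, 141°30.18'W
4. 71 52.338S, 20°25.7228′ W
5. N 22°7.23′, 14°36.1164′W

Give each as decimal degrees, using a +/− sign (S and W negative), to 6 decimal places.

1. 63.742083, -106.467100
2. 37.182467, -164.428995
3. 6.179983, -141.503000
4. -71.872300, -20.428713
5. 22.120500, -14.601940

Point 1:
  φ: 44.525′ = 0.742083°; total 63.7420833
  N → positive
  Longitude: 28.026′ = 0.467100°; total 106.4671000
  hemisphere W, so the sign is −
Point 2:
  Latitude: 10.948′ = 0.182467°; total 37.1824667
  N → positive
  λ: 25.7397′ = 0.428995°; total 164.4289950
  W ⇒ negate
Point 3:
  φ: 6 + 10.799/60 = 6.1799833
  N → positive
  λ: 141 + 30.18/60 = 141.5030000
  hemisphere W, so the sign is −
Point 4:
  φ: 52.338′ = 0.872300°; total 71.8723000
  S ⇒ negate
  λ: 25.7228′ = 0.428713°; total 20.4287133
  hemisphere W, so the sign is −
Point 5:
  Lat: 7.23′ = 0.120500°; total 22.1205000
  N → positive
  Longitude: 14 + 36.1164/60 = 14.6019400
  W → negative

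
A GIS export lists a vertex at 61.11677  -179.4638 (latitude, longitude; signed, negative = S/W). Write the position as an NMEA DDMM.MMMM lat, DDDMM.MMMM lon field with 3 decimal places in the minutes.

6107.006,N / 17927.828,W

Lat: minutes = (61.116770 − 61) × 60 = 7.00620
Longitude is negative → W; |value| = 179.463800
Longitude: fractional part 0.463800 → 27.82800 minutes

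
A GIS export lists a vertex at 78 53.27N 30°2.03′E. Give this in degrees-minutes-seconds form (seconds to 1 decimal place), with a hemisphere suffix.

φ: fractional minutes 0.27000 × 60 = 16.200″
λ: fractional minutes 0.03000 × 60 = 1.800″

78°53′16.2″ N, 30°02′1.8″ E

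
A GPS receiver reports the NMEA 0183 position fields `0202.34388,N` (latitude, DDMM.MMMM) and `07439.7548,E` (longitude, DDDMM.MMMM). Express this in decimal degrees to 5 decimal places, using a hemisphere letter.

2.03906° N, 74.66258° E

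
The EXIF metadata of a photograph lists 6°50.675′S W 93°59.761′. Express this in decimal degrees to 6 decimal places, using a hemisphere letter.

φ: 6 + 50.675/60 = 6.8445833
λ: 93 + 59.761/60 = 93.9960167

6.844583° S, 93.996017° W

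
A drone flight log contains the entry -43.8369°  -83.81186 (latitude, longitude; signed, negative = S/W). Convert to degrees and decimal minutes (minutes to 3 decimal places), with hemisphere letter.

43° 50.214′ S, 83° 48.712′ W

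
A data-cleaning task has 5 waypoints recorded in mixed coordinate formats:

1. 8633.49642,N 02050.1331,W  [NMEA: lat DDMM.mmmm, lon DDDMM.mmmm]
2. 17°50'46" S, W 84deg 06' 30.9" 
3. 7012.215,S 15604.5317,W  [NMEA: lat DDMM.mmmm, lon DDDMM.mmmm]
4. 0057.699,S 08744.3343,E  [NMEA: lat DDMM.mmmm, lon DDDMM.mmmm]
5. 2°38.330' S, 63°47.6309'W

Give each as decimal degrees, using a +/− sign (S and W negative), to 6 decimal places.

Point 1:
  φ: degrees = first 2 digits = 86, minutes = 33.49642; 86 + 33.49642/60 = 86.5582737
  N ⇒ keep positive
  Lon: split at 3 digits → 020° and 50.1331′; 20 + 50.1331/60 = 20.8355517
  W → negative
Point 2:
  Latitude: 17 + 50/60 + 46/3600 = 17.8461111
  S → negative
  Longitude: 84 + 6/60 + 30.9/3600 = 84.1085833
  W ⇒ negate
Point 3:
  φ: split at 2 digits → 70° and 12.215′; 70 + 12.215/60 = 70.2035833
  hemisphere S, so the sign is −
  λ: degrees = first 3 digits = 156, minutes = 4.5317; 156 + 4.5317/60 = 156.0755283
  hemisphere W, so the sign is −
Point 4:
  Latitude: split at 2 digits → 00° and 57.699′; 0 + 57.699/60 = 0.9616500
  S ⇒ negate
  Lon: degrees = first 3 digits = 87, minutes = 44.3343; 87 + 44.3343/60 = 87.7389050
  E → positive
Point 5:
  φ: 2 + 38.33/60 = 2.6388333
  hemisphere S, so the sign is −
  Lon: 47.6309′ = 0.793848°; total 63.7938483
  W → negative

1. 86.558274, -20.835552
2. -17.846111, -84.108583
3. -70.203583, -156.075528
4. -0.961650, 87.738905
5. -2.638833, -63.793848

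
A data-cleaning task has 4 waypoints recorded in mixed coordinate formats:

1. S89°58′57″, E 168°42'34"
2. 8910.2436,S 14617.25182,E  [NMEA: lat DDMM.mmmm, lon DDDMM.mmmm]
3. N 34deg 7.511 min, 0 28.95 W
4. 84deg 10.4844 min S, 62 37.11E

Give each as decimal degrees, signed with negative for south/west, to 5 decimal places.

Point 1:
  Latitude: 89° + 58/60 + 57/3600 = 89 + 0.966667 + 0.015833 = 89.982500
  S → negative
  Lon: 168 + 42/60 + 34/3600 = 168.709444
  E → positive
Point 2:
  Latitude: degrees = first 2 digits = 89, minutes = 10.2436; 89 + 10.2436/60 = 89.170727
  hemisphere S, so the sign is −
  Lon: split at 3 digits → 146° and 17.25182′; 146 + 17.25182/60 = 146.287530
  E ⇒ keep positive
Point 3:
  Lat: 7.511′ = 0.125183°; total 34.125183
  N → positive
  Lon: 0 + 28.95/60 = 0.482500
  hemisphere W, so the sign is −
Point 4:
  Latitude: 84 + 10.4844/60 = 84.174740
  S → negative
  Longitude: 37.11′ = 0.618500°; total 62.618500
  E → positive

1. -89.98250, 168.70944
2. -89.17073, 146.28753
3. 34.12518, -0.48250
4. -84.17474, 62.61850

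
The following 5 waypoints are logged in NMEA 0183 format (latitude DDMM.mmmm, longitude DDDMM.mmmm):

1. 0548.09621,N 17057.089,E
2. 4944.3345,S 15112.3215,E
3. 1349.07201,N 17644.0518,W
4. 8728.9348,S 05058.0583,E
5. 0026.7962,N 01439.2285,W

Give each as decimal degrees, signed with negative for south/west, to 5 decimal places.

1. 5.80160, 170.95148
2. -49.73891, 151.20536
3. 13.81787, -176.73420
4. -87.48225, 50.96764
5. 0.44660, -14.65381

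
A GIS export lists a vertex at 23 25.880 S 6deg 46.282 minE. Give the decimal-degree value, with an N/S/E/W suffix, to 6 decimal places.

Lat: 25.88′ = 0.431333°; total 23.4313333
λ: 6 + 46.282/60 = 6.7713667

23.431333° S, 6.771367° E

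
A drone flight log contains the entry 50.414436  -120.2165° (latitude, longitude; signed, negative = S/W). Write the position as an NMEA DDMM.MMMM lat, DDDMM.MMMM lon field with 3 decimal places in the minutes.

Lat: minutes = (50.414436 − 50) × 60 = 24.86616
Longitude is negative → W; |value| = 120.216500
Longitude: minutes = (120.216500 − 120) × 60 = 12.99000

5024.866,N / 12012.990,W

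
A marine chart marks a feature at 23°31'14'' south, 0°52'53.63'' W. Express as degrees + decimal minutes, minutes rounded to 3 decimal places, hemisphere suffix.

Lat: seconds/60 = 0.23333; minutes = 31 + 0.23333 = 31.23333
Longitude: seconds/60 = 0.89383; minutes = 52 + 0.89383 = 52.89383

23° 31.233′ S, 0° 52.894′ W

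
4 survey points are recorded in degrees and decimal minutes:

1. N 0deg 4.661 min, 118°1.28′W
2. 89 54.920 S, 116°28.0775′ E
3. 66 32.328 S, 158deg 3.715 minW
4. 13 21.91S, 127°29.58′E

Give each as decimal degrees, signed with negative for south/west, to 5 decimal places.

Point 1:
  Lat: 0 + 4.661/60 = 0.077683
  N → positive
  λ: 118 + 1.28/60 = 118.021333
  hemisphere W, so the sign is −
Point 2:
  Latitude: 54.92′ = 0.915333°; total 89.915333
  S ⇒ negate
  λ: 28.0775′ = 0.467958°; total 116.467958
  E ⇒ keep positive
Point 3:
  φ: 32.328′ = 0.538800°; total 66.538800
  S → negative
  λ: 158 + 3.715/60 = 158.061917
  W ⇒ negate
Point 4:
  φ: 13 + 21.91/60 = 13.365167
  S → negative
  Lon: 29.58′ = 0.493000°; total 127.493000
  E ⇒ keep positive

1. 0.07768, -118.02133
2. -89.91533, 116.46796
3. -66.53880, -158.06192
4. -13.36517, 127.49300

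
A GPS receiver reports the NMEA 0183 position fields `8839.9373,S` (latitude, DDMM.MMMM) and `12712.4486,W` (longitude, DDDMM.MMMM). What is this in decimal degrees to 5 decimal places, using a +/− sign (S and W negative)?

-88.66562, -127.20748

φ: degrees = first 2 digits = 88, minutes = 39.9373; 88 + 39.9373/60 = 88.665622
S → negative
Longitude: degrees = first 3 digits = 127, minutes = 12.4486; 127 + 12.4486/60 = 127.207477
W ⇒ negate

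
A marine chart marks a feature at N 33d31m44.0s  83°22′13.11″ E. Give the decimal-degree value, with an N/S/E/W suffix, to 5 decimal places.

33.52889° N, 83.37031° E

φ: 33° + 31/60 + 44/3600 = 33 + 0.516667 + 0.012222 = 33.528889
Longitude: 22′ + 13.11″ = 22.21850′; 83 + 22.21850/60 = 83.370308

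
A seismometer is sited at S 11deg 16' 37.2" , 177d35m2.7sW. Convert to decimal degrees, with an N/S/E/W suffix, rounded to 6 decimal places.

φ: 16′ + 37.2″ = 16.62000′; 11 + 16.62000/60 = 11.2770000
Lon: 35′ + 2.7″ = 35.04500′; 177 + 35.04500/60 = 177.5840833

11.277000° S, 177.584083° W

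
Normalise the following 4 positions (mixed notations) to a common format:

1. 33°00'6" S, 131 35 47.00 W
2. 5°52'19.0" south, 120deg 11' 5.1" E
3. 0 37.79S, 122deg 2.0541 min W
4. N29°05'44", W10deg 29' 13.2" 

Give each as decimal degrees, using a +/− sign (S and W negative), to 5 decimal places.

Point 1:
  Latitude: 33° + 0/60 + 6/3600 = 33 + 0.000000 + 0.001667 = 33.001667
  hemisphere S, so the sign is −
  Longitude: 35′ + 47″ = 35.78333′; 131 + 35.78333/60 = 131.596389
  W ⇒ negate
Point 2:
  Lat: 5 + 52/60 + 19/3600 = 5.871944
  S ⇒ negate
  λ: 120 + 11/60 + 5.1/3600 = 120.184750
  E → positive
Point 3:
  Latitude: 37.79′ = 0.629833°; total 0.629833
  hemisphere S, so the sign is −
  Longitude: 122 + 2.0541/60 = 122.034235
  W → negative
Point 4:
  φ: 29 + 5/60 + 44/3600 = 29.095556
  N → positive
  Longitude: 10° + 29/60 + 13.2/3600 = 10 + 0.483333 + 0.003667 = 10.487000
  W ⇒ negate

1. -33.00167, -131.59639
2. -5.87194, 120.18475
3. -0.62983, -122.03424
4. 29.09556, -10.48700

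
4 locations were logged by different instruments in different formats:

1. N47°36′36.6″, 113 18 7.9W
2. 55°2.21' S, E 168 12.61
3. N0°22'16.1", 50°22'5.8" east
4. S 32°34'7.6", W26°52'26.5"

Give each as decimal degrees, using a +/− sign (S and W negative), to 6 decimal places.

1. 47.610167, -113.302194
2. -55.036833, 168.210167
3. 0.371139, 50.368278
4. -32.568778, -26.874028

Point 1:
  Lat: 47° + 36/60 + 36.6/3600 = 47 + 0.600000 + 0.010167 = 47.6101667
  N ⇒ keep positive
  Longitude: 113° + 18/60 + 7.9/3600 = 113 + 0.300000 + 0.002194 = 113.3021944
  hemisphere W, so the sign is −
Point 2:
  Latitude: 2.21′ = 0.036833°; total 55.0368333
  S → negative
  Lon: 12.61′ = 0.210167°; total 168.2101667
  E → positive
Point 3:
  Lat: 0° + 22/60 + 16.1/3600 = 0 + 0.366667 + 0.004472 = 0.3711389
  N ⇒ keep positive
  λ: 50° + 22/60 + 5.8/3600 = 50 + 0.366667 + 0.001611 = 50.3682778
  E ⇒ keep positive
Point 4:
  Lat: 34′ + 7.6″ = 34.12667′; 32 + 34.12667/60 = 32.5687778
  S ⇒ negate
  Lon: 26° + 52/60 + 26.5/3600 = 26 + 0.866667 + 0.007361 = 26.8740278
  hemisphere W, so the sign is −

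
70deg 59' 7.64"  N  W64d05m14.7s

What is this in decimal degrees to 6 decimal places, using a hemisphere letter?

70.985456° N, 64.087417° W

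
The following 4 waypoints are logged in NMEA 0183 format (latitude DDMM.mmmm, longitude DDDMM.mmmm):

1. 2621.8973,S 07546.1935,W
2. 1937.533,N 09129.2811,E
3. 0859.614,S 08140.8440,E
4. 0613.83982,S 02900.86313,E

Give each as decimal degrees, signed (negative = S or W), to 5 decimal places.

1. -26.36496, -75.76989
2. 19.62555, 91.48802
3. -8.99357, 81.68073
4. -6.23066, 29.01439

Point 1:
  Lat: degrees = first 2 digits = 26, minutes = 21.8973; 26 + 21.8973/60 = 26.364955
  hemisphere S, so the sign is −
  Longitude: degrees = first 3 digits = 75, minutes = 46.1935; 75 + 46.1935/60 = 75.769892
  hemisphere W, so the sign is −
Point 2:
  φ: split at 2 digits → 19° and 37.533′; 19 + 37.533/60 = 19.625550
  N → positive
  Lon: split at 3 digits → 091° and 29.2811′; 91 + 29.2811/60 = 91.488018
  E ⇒ keep positive
Point 3:
  Latitude: split at 2 digits → 08° and 59.614′; 8 + 59.614/60 = 8.993567
  hemisphere S, so the sign is −
  λ: split at 3 digits → 081° and 40.844′; 81 + 40.844/60 = 81.680733
  E → positive
Point 4:
  Lat: degrees = first 2 digits = 6, minutes = 13.83982; 6 + 13.83982/60 = 6.230664
  S → negative
  λ: split at 3 digits → 029° and 0.86313′; 29 + 0.86313/60 = 29.014386
  E ⇒ keep positive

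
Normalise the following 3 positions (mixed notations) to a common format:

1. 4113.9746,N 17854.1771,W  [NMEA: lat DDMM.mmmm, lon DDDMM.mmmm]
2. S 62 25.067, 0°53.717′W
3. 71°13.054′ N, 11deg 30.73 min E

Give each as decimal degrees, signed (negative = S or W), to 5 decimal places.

1. 41.23291, -178.90295
2. -62.41778, -0.89528
3. 71.21757, 11.51217

Point 1:
  Lat: degrees = first 2 digits = 41, minutes = 13.9746; 41 + 13.9746/60 = 41.232910
  N ⇒ keep positive
  Lon: degrees = first 3 digits = 178, minutes = 54.1771; 178 + 54.1771/60 = 178.902952
  W → negative
Point 2:
  φ: 62 + 25.067/60 = 62.417783
  S → negative
  Lon: 53.717′ = 0.895283°; total 0.895283
  W → negative
Point 3:
  φ: 71 + 13.054/60 = 71.217567
  N ⇒ keep positive
  λ: 11 + 30.73/60 = 11.512167
  E → positive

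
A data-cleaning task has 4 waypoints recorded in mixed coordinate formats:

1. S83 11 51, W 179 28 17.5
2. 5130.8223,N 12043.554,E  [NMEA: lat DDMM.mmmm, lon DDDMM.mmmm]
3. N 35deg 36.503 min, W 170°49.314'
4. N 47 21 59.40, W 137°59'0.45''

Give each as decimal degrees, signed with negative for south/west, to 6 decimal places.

Point 1:
  φ: 11′ + 51″ = 11.85000′; 83 + 11.85000/60 = 83.1975000
  S ⇒ negate
  Lon: 179° + 28/60 + 17.5/3600 = 179 + 0.466667 + 0.004861 = 179.4715278
  W ⇒ negate
Point 2:
  Lat: split at 2 digits → 51° and 30.8223′; 51 + 30.8223/60 = 51.5137050
  N ⇒ keep positive
  λ: degrees = first 3 digits = 120, minutes = 43.554; 120 + 43.554/60 = 120.7259000
  E → positive
Point 3:
  Lat: 35 + 36.503/60 = 35.6083833
  N ⇒ keep positive
  Lon: 49.314′ = 0.821900°; total 170.8219000
  W → negative
Point 4:
  Latitude: 47 + 21/60 + 59.4/3600 = 47.3665000
  N → positive
  Longitude: 137 + 59/60 + 0.45/3600 = 137.9834583
  hemisphere W, so the sign is −

1. -83.197500, -179.471528
2. 51.513705, 120.725900
3. 35.608383, -170.821900
4. 47.366500, -137.983458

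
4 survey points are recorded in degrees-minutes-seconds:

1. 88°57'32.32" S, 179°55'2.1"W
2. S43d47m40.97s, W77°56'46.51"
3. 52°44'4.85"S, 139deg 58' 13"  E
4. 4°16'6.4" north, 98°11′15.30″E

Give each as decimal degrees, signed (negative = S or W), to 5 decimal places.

1. -88.95898, -179.91725
2. -43.79471, -77.94625
3. -52.73468, 139.97028
4. 4.26844, 98.18758

Point 1:
  Latitude: 88 + 57/60 + 32.32/3600 = 88.958978
  hemisphere S, so the sign is −
  λ: 55′ + 2.1″ = 55.03500′; 179 + 55.03500/60 = 179.917250
  hemisphere W, so the sign is −
Point 2:
  φ: 43° + 47/60 + 40.97/3600 = 43 + 0.783333 + 0.011381 = 43.794714
  S → negative
  λ: 56′ + 46.51″ = 56.77517′; 77 + 56.77517/60 = 77.946253
  hemisphere W, so the sign is −
Point 3:
  Latitude: 52° + 44/60 + 4.85/3600 = 52 + 0.733333 + 0.001347 = 52.734681
  hemisphere S, so the sign is −
  Lon: 139° + 58/60 + 13/3600 = 139 + 0.966667 + 0.003611 = 139.970278
  E ⇒ keep positive
Point 4:
  Latitude: 16′ + 6.4″ = 16.10667′; 4 + 16.10667/60 = 4.268444
  N ⇒ keep positive
  λ: 11′ + 15.3″ = 11.25500′; 98 + 11.25500/60 = 98.187583
  E ⇒ keep positive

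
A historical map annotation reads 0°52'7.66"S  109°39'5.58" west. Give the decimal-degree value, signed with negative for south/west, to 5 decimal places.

φ: 0° + 52/60 + 7.66/3600 = 0 + 0.866667 + 0.002128 = 0.868794
S ⇒ negate
Longitude: 109° + 39/60 + 5.58/3600 = 109 + 0.650000 + 0.001550 = 109.651550
hemisphere W, so the sign is −

-0.86879, -109.65155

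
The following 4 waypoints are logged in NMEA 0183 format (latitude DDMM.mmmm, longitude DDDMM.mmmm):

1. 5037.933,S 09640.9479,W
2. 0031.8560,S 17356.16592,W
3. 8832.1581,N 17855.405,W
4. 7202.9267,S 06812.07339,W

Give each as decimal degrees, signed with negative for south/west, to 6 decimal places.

1. -50.632217, -96.682465
2. -0.530933, -173.936099
3. 88.535968, -178.923417
4. -72.048778, -68.201223

Point 1:
  Latitude: degrees = first 2 digits = 50, minutes = 37.933; 50 + 37.933/60 = 50.6322167
  hemisphere S, so the sign is −
  Lon: degrees = first 3 digits = 96, minutes = 40.9479; 96 + 40.9479/60 = 96.6824650
  W ⇒ negate
Point 2:
  Latitude: split at 2 digits → 00° and 31.856′; 0 + 31.856/60 = 0.5309333
  hemisphere S, so the sign is −
  Longitude: split at 3 digits → 173° and 56.16592′; 173 + 56.16592/60 = 173.9360987
  W ⇒ negate
Point 3:
  Lat: split at 2 digits → 88° and 32.1581′; 88 + 32.1581/60 = 88.5359683
  N ⇒ keep positive
  Lon: split at 3 digits → 178° and 55.405′; 178 + 55.405/60 = 178.9234167
  W ⇒ negate
Point 4:
  Lat: split at 2 digits → 72° and 2.9267′; 72 + 2.9267/60 = 72.0487783
  S → negative
  Lon: split at 3 digits → 068° and 12.07339′; 68 + 12.07339/60 = 68.2012232
  W ⇒ negate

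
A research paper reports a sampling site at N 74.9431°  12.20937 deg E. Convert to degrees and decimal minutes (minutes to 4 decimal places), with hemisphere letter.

74° 56.5860′ N, 12° 12.5622′ E

Latitude: minutes = (74.943100 − 74) × 60 = 56.586000
λ: 12° + 0.209370 × 60 = 12° 12.562200′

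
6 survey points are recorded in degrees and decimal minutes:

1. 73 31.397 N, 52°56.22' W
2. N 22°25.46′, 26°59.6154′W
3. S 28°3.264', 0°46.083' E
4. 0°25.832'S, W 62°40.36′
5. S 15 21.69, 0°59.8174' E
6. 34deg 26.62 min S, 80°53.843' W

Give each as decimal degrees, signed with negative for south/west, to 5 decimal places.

Point 1:
  Latitude: 73 + 31.397/60 = 73.523283
  N ⇒ keep positive
  Lon: 56.22′ = 0.937000°; total 52.937000
  W → negative
Point 2:
  Lat: 25.46′ = 0.424333°; total 22.424333
  N ⇒ keep positive
  Longitude: 26 + 59.6154/60 = 26.993590
  hemisphere W, so the sign is −
Point 3:
  Lat: 28 + 3.264/60 = 28.054400
  S ⇒ negate
  Longitude: 46.083′ = 0.768050°; total 0.768050
  E → positive
Point 4:
  Lat: 25.832′ = 0.430533°; total 0.430533
  S ⇒ negate
  Lon: 40.36′ = 0.672667°; total 62.672667
  W → negative
Point 5:
  Lat: 21.69′ = 0.361500°; total 15.361500
  hemisphere S, so the sign is −
  Lon: 59.8174′ = 0.996957°; total 0.996957
  E → positive
Point 6:
  Lat: 34 + 26.62/60 = 34.443667
  hemisphere S, so the sign is −
  Lon: 80 + 53.843/60 = 80.897383
  W → negative

1. 73.52328, -52.93700
2. 22.42433, -26.99359
3. -28.05440, 0.76805
4. -0.43053, -62.67267
5. -15.36150, 0.99696
6. -34.44367, -80.89738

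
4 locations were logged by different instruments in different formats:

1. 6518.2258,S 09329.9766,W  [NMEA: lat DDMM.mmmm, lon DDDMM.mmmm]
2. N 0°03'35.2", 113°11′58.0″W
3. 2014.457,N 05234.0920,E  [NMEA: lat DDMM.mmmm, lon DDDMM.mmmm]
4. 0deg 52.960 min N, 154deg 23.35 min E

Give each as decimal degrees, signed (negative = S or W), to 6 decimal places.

Point 1:
  φ: degrees = first 2 digits = 65, minutes = 18.2258; 65 + 18.2258/60 = 65.3037633
  hemisphere S, so the sign is −
  Longitude: degrees = first 3 digits = 93, minutes = 29.9766; 93 + 29.9766/60 = 93.4996100
  hemisphere W, so the sign is −
Point 2:
  Latitude: 3′ + 35.2″ = 3.58667′; 0 + 3.58667/60 = 0.0597778
  N → positive
  λ: 11′ + 58″ = 11.96667′; 113 + 11.96667/60 = 113.1994444
  hemisphere W, so the sign is −
Point 3:
  Latitude: split at 2 digits → 20° and 14.457′; 20 + 14.457/60 = 20.2409500
  N ⇒ keep positive
  λ: split at 3 digits → 052° and 34.092′; 52 + 34.092/60 = 52.5682000
  E → positive
Point 4:
  φ: 52.96′ = 0.882667°; total 0.8826667
  N → positive
  Lon: 154 + 23.35/60 = 154.3891667
  E → positive

1. -65.303763, -93.499610
2. 0.059778, -113.199444
3. 20.240950, 52.568200
4. 0.882667, 154.389167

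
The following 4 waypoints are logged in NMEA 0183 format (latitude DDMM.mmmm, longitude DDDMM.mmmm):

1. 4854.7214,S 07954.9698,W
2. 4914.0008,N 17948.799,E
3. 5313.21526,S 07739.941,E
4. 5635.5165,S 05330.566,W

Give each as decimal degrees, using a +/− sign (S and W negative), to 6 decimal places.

1. -48.912023, -79.916163
2. 49.233347, 179.813317
3. -53.220254, 77.665683
4. -56.591942, -53.509433

Point 1:
  Latitude: split at 2 digits → 48° and 54.7214′; 48 + 54.7214/60 = 48.9120233
  S → negative
  λ: degrees = first 3 digits = 79, minutes = 54.9698; 79 + 54.9698/60 = 79.9161633
  hemisphere W, so the sign is −
Point 2:
  Lat: degrees = first 2 digits = 49, minutes = 14.0008; 49 + 14.0008/60 = 49.2333467
  N ⇒ keep positive
  Lon: degrees = first 3 digits = 179, minutes = 48.799; 179 + 48.799/60 = 179.8133167
  E ⇒ keep positive
Point 3:
  Latitude: degrees = first 2 digits = 53, minutes = 13.21526; 53 + 13.21526/60 = 53.2202543
  S → negative
  Longitude: degrees = first 3 digits = 77, minutes = 39.941; 77 + 39.941/60 = 77.6656833
  E ⇒ keep positive
Point 4:
  Lat: split at 2 digits → 56° and 35.5165′; 56 + 35.5165/60 = 56.5919417
  S ⇒ negate
  Longitude: split at 3 digits → 053° and 30.566′; 53 + 30.566/60 = 53.5094333
  W ⇒ negate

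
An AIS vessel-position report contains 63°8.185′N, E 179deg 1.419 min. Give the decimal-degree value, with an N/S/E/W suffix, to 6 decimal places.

63.136417° N, 179.023650° E

Latitude: 63 + 8.185/60 = 63.1364167
Lon: 179 + 1.419/60 = 179.0236500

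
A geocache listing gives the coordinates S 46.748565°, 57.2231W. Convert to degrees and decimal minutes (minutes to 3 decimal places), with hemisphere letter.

46° 44.914′ S, 57° 13.386′ W

Lat: 46° + 0.748565 × 60 = 46° 44.91390′
Longitude: fractional part 0.223100 → 13.38600 minutes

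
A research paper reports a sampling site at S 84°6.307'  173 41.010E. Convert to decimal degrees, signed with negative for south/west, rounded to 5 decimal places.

-84.10512, 173.68350

φ: 6.307′ = 0.105117°; total 84.105117
S ⇒ negate
Longitude: 41.01′ = 0.683500°; total 173.683500
E ⇒ keep positive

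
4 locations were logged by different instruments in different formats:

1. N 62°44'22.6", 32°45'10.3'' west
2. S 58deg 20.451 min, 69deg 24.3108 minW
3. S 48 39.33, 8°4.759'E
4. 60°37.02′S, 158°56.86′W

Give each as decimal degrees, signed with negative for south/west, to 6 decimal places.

Point 1:
  φ: 62° + 44/60 + 22.6/3600 = 62 + 0.733333 + 0.006278 = 62.7396111
  N → positive
  λ: 32 + 45/60 + 10.3/3600 = 32.7528611
  hemisphere W, so the sign is −
Point 2:
  Lat: 58 + 20.451/60 = 58.3408500
  S → negative
  λ: 24.3108′ = 0.405180°; total 69.4051800
  W → negative
Point 3:
  φ: 39.33′ = 0.655500°; total 48.6555000
  S ⇒ negate
  λ: 8 + 4.759/60 = 8.0793167
  E → positive
Point 4:
  Latitude: 60 + 37.02/60 = 60.6170000
  hemisphere S, so the sign is −
  Lon: 158 + 56.86/60 = 158.9476667
  W ⇒ negate

1. 62.739611, -32.752861
2. -58.340850, -69.405180
3. -48.655500, 8.079317
4. -60.617000, -158.947667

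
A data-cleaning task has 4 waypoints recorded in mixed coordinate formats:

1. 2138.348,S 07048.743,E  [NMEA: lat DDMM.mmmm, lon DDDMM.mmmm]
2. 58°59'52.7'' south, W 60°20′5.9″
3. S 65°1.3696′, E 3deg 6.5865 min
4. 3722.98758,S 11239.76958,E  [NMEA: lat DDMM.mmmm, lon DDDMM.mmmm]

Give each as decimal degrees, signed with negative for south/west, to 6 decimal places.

Point 1:
  Latitude: split at 2 digits → 21° and 38.348′; 21 + 38.348/60 = 21.6391333
  hemisphere S, so the sign is −
  Longitude: split at 3 digits → 070° and 48.743′; 70 + 48.743/60 = 70.8123833
  E → positive
Point 2:
  φ: 58 + 59/60 + 52.7/3600 = 58.9979722
  S → negative
  λ: 20′ + 5.9″ = 20.09833′; 60 + 20.09833/60 = 60.3349722
  hemisphere W, so the sign is −
Point 3:
  Latitude: 65 + 1.3696/60 = 65.0228267
  S ⇒ negate
  Lon: 3 + 6.5865/60 = 3.1097750
  E → positive
Point 4:
  Latitude: split at 2 digits → 37° and 22.98758′; 37 + 22.98758/60 = 37.3831263
  S ⇒ negate
  Lon: degrees = first 3 digits = 112, minutes = 39.76958; 112 + 39.76958/60 = 112.6628263
  E ⇒ keep positive

1. -21.639133, 70.812383
2. -58.997972, -60.334972
3. -65.022827, 3.109775
4. -37.383126, 112.662826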